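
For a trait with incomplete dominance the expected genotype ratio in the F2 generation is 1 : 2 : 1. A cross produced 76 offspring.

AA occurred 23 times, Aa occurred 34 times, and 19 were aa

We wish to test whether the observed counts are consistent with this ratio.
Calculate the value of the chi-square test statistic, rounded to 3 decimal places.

Ratio total = 4. Expected counts: 76×1/4 = 19, 76×2/4 = 38, 76×1/4 = 19.
cat         O        E   (O−E)²/E
AA         23       19     0.8421
Aa         34       38     0.4211
aa         19       19     0.0000
Sum = 1.263

1.263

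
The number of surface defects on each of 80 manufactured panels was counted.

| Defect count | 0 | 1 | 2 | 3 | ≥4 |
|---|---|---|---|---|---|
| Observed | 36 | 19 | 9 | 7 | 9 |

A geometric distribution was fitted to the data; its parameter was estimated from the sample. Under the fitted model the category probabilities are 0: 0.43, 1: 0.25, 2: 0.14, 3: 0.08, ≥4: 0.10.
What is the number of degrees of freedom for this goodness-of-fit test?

There are k = 5 categories and 1 parameter estimated from the data, so df = 5 − 1 − 1 = 3.

3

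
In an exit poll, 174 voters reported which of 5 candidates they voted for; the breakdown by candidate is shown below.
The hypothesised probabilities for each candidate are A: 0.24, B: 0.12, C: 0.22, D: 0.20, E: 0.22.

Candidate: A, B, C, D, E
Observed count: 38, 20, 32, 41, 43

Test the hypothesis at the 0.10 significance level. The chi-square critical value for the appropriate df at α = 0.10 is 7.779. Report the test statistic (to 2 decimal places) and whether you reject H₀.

3.09; do not reject

Expected counts E_i = n·p_i: 174×0.24 = 41.76, 174×0.12 = 20.88, 174×0.22 = 38.28, 174×0.20 = 34.8, 174×0.22 = 38.28.
A: (38 − 41.76)²/41.76 = 14.1376/41.76 = 0.339
B: (20 − 20.88)²/20.88 = 0.7744/20.88 = 0.037
C: (32 − 38.28)²/38.28 = 39.4384/38.28 = 1.030
D: (41 − 34.8)²/34.8 = 38.44/34.8 = 1.105
E: (43 − 38.28)²/38.28 = 22.2784/38.28 = 0.582
Sum = 3.09
df = 4. Since 3.09 < 7.779, we do not reject H₀.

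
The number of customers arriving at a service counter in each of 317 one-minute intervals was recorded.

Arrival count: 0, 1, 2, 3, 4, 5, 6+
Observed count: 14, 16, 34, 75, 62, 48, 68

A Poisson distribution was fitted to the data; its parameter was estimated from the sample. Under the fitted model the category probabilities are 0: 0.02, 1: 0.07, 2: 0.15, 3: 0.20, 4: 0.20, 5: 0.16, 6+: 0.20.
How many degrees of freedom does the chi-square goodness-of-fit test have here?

5

There are k = 7 categories and 1 parameter estimated from the data, so df = 7 − 1 − 1 = 5.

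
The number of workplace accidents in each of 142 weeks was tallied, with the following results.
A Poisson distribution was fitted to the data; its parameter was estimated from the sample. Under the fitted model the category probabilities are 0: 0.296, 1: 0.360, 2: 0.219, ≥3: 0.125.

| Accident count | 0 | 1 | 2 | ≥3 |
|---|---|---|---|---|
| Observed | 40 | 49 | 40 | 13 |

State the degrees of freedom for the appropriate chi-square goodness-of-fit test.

There are k = 4 categories and 1 parameter estimated from the data, so df = 4 − 1 − 1 = 2.

2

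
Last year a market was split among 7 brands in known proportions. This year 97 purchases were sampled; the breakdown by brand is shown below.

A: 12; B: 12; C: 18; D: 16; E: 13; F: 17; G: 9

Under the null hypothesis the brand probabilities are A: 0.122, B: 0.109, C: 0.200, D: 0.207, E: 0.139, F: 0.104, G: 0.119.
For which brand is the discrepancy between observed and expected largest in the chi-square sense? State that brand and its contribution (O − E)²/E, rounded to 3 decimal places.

Expected counts E_i = n·p_i: 97×0.122 = 11.834, 97×0.109 = 10.573, 97×0.200 = 19.4, 97×0.207 = 20.079, 97×0.139 = 13.483, 97×0.104 = 10.088, 97×0.119 = 11.543.
χ² = (12−11.834)²/11.834 + (12−10.573)²/10.573 + (18−19.4)²/19.4 + (16−20.079)²/20.079 + (13−13.483)²/13.483 + (17−10.088)²/10.088 + (9−11.543)²/11.543
   = 0.0023 + 0.1926 + 0.1010 + 0.8286 + 0.0173 + 4.7359 + 0.5602
The largest term is for F: 4.736.

F, 4.736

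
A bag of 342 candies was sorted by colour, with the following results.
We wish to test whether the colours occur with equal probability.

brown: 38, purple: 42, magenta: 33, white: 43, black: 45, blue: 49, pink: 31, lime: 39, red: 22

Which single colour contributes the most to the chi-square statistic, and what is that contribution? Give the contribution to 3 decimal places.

red, 6.737

Expected count for each of the 9 categories: 342/9 = 38.
brown: (38 − 38)²/38 = 0/38 = 0.0000
purple: (42 − 38)²/38 = 16/38 = 0.4211
magenta: (33 − 38)²/38 = 25/38 = 0.6579
white: (43 − 38)²/38 = 25/38 = 0.6579
black: (45 − 38)²/38 = 49/38 = 1.2895
blue: (49 − 38)²/38 = 121/38 = 3.1842
pink: (31 − 38)²/38 = 49/38 = 1.2895
lime: (39 − 38)²/38 = 1/38 = 0.0263
red: (22 − 38)²/38 = 256/38 = 6.7368
The largest term is for red: 6.737.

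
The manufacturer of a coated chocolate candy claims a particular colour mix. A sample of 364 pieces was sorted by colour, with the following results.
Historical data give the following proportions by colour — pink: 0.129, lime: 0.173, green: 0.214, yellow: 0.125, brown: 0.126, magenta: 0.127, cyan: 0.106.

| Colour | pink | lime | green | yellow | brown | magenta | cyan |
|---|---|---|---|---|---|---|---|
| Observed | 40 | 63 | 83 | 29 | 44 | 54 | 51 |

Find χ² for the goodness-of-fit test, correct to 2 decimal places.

12.73

Expected counts E_i = n·p_i: 364×0.129 = 46.956, 364×0.173 = 62.972, 364×0.214 = 77.896, 364×0.125 = 45.5, 364×0.126 = 45.864, 364×0.127 = 46.228, 364×0.106 = 38.584.
cat          O        E   (O−E)²/E
pink        40   46.956      1.030
lime        63   62.972      0.000
green       83   77.896      0.334
yellow      29     45.5      5.984
brown       44   45.864      0.076
magenta     54   46.228      1.307
cyan        51   38.584      3.995
Sum = 12.73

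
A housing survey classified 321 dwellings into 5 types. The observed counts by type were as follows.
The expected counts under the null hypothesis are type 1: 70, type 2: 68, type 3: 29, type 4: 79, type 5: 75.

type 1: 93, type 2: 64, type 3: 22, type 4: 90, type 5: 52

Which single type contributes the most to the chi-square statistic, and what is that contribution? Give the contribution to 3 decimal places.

type 1, 7.557

type 1: (93 − 70)²/70 = 529/70 = 7.5571
type 2: (64 − 68)²/68 = 16/68 = 0.2353
type 3: (22 − 29)²/29 = 49/29 = 1.6897
type 4: (90 − 79)²/79 = 121/79 = 1.5316
type 5: (52 − 75)²/75 = 529/75 = 7.0533
The largest term is for type 1: 7.557.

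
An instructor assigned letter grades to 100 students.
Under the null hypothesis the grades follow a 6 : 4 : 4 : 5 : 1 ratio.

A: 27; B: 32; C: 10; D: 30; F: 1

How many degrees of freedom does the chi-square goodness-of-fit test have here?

4

There are k = 5 categories and no parameters were estimated from the data, so df = 5 − 1 = 4.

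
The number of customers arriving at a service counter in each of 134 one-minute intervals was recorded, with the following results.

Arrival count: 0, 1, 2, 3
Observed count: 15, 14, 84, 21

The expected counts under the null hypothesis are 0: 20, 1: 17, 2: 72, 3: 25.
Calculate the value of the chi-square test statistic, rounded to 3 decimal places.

4.419

χ² = (15−20)²/20 + (14−17)²/17 + (84−72)²/72 + (21−25)²/25
   = 1.2500 + 0.5294 + 2.0000 + 0.6400
Sum = 4.419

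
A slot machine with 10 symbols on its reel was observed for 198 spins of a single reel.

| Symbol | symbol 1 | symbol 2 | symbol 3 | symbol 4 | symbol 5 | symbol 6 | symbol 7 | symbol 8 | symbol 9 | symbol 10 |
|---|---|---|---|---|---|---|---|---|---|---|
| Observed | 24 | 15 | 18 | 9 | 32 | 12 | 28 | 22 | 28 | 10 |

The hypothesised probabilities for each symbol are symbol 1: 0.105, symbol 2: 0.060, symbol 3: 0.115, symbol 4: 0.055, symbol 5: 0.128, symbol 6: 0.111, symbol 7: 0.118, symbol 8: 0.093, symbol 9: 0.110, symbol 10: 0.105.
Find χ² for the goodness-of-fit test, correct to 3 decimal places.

17.915

Expected counts E_i = n·p_i: 198×0.105 = 20.79, 198×0.060 = 11.88, 198×0.115 = 22.77, 198×0.055 = 10.89, 198×0.128 = 25.344, 198×0.111 = 21.978, 198×0.118 = 23.364, 198×0.093 = 18.414, 198×0.110 = 21.78, 198×0.105 = 20.79.
symbol 1: (24 − 20.79)²/20.79 = 10.3041/20.79 = 0.4956
symbol 2: (15 − 11.88)²/11.88 = 9.7344/11.88 = 0.8194
symbol 3: (18 − 22.77)²/22.77 = 22.7529/22.77 = 0.9992
symbol 4: (9 − 10.89)²/10.89 = 3.5721/10.89 = 0.3280
symbol 5: (32 − 25.344)²/25.344 = 44.302336/25.344 = 1.7480
symbol 6: (12 − 21.978)²/21.978 = 99.560484/21.978 = 4.5300
symbol 7: (28 − 23.364)²/23.364 = 21.492496/23.364 = 0.9199
symbol 8: (22 − 18.414)²/18.414 = 12.859396/18.414 = 0.6983
symbol 9: (28 − 21.78)²/21.78 = 38.6884/21.78 = 1.7763
symbol 10: (10 − 20.79)²/20.79 = 116.4241/20.79 = 5.6000
Sum = 17.915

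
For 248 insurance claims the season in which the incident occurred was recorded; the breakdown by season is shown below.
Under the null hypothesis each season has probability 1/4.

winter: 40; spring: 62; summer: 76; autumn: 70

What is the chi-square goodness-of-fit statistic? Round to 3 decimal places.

Under H₀ each category has probability 1/4, so each expected count is 248/4 = 62.
winter: (40 − 62)²/62 = 484/62 = 7.8065
spring: (62 − 62)²/62 = 0/62 = 0.0000
summer: (76 − 62)²/62 = 196/62 = 3.1613
autumn: (70 − 62)²/62 = 64/62 = 1.0323
Sum = 12.000

12.000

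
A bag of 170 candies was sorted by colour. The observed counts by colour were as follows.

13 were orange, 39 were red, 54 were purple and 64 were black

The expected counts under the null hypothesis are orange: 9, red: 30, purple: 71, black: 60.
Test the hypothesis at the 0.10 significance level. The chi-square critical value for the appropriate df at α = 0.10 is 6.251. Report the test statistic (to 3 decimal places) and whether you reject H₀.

orange: (13 − 9)²/9 = 16/9 = 1.7778
red: (39 − 30)²/30 = 81/30 = 2.7000
purple: (54 − 71)²/71 = 289/71 = 4.0704
black: (64 − 60)²/60 = 16/60 = 0.2667
Sum = 8.815
df = 3. Since 8.815 > 6.251, we reject H₀.

8.815; reject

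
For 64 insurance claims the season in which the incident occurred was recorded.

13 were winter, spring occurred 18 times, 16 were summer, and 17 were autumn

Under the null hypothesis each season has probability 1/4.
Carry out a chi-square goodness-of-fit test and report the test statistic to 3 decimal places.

0.875

Under H₀ each category has probability 1/4, so each expected count is 64/4 = 16.
winter: (13 − 16)²/16 = 9/16 = 0.5625
spring: (18 − 16)²/16 = 4/16 = 0.2500
summer: (16 − 16)²/16 = 0/16 = 0.0000
autumn: (17 − 16)²/16 = 1/16 = 0.0625
Sum = 0.875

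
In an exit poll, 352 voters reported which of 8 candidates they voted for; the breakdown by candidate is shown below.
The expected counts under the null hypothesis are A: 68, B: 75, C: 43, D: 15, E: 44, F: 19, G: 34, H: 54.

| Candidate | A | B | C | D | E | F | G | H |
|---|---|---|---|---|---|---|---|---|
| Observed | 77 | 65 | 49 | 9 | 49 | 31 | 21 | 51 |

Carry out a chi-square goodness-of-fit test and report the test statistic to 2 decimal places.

χ² = (77−68)²/68 + (65−75)²/75 + (49−43)²/43 + (9−15)²/15 + (49−44)²/44 + (31−19)²/19 + (21−34)²/34 + (51−54)²/54
   = 1.191 + 1.333 + 0.837 + 2.400 + 0.568 + 7.579 + 4.971 + 0.167
Sum = 19.05

19.05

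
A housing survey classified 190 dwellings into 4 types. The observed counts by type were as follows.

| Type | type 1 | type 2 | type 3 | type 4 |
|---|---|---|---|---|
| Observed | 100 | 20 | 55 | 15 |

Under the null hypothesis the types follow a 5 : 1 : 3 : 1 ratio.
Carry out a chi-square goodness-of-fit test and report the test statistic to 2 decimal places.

1.23

Ratio total = 10. Expected counts: 190×5/10 = 95, 190×1/10 = 19, 190×3/10 = 57, 190×1/10 = 19.
type 1: (100 − 95)²/95 = 25/95 = 0.263
type 2: (20 − 19)²/19 = 1/19 = 0.053
type 3: (55 − 57)²/57 = 4/57 = 0.070
type 4: (15 − 19)²/19 = 16/19 = 0.842
Sum = 1.23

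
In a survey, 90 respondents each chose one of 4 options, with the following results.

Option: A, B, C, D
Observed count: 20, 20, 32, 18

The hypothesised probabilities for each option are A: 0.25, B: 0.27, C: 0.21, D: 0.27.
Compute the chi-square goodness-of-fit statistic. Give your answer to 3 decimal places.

Expected counts E_i = n·p_i: 90×0.25 = 22.5, 90×0.27 = 24.3, 90×0.21 = 18.9, 90×0.27 = 24.3.
χ² = (20−22.5)²/22.5 + (20−24.3)²/24.3 + (32−18.9)²/18.9 + (18−24.3)²/24.3
   = 0.2778 + 0.7609 + 9.0799 + 1.6333
Sum = 11.752

11.752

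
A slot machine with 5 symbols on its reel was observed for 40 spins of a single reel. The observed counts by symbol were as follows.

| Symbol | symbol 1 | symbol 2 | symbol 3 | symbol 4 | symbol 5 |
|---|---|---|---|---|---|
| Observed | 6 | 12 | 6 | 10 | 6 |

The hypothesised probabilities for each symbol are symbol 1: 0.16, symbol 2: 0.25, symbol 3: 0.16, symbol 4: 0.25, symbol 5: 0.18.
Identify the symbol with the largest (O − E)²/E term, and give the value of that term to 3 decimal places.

Expected counts E_i = n·p_i: 40×0.16 = 6.4, 40×0.25 = 10, 40×0.16 = 6.4, 40×0.25 = 10, 40×0.18 = 7.2.
cat           O        E   (O−E)²/E
symbol 1      6      6.4     0.0250
symbol 2     12       10     0.4000
symbol 3      6      6.4     0.0250
symbol 4     10       10     0.0000
symbol 5      6      7.2     0.2000
The largest term is for symbol 2: 0.400.

symbol 2, 0.400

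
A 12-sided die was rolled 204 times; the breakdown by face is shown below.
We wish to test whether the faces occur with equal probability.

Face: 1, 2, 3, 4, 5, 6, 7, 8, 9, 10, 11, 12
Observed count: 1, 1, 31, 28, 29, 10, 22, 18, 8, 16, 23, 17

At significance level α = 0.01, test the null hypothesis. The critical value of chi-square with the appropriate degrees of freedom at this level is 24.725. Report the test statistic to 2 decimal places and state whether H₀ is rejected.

Expected count for each of the 12 categories: 204/12 = 17.
1: (1 − 17)²/17 = 256/17 = 15.059
2: (1 − 17)²/17 = 256/17 = 15.059
3: (31 − 17)²/17 = 196/17 = 11.529
4: (28 − 17)²/17 = 121/17 = 7.118
5: (29 − 17)²/17 = 144/17 = 8.471
6: (10 − 17)²/17 = 49/17 = 2.882
7: (22 − 17)²/17 = 25/17 = 1.471
8: (18 − 17)²/17 = 1/17 = 0.059
9: (8 − 17)²/17 = 81/17 = 4.765
10: (16 − 17)²/17 = 1/17 = 0.059
11: (23 − 17)²/17 = 36/17 = 2.118
12: (17 − 17)²/17 = 0/17 = 0.000
Sum = 68.59
df = 11. Since 68.59 > 24.725, we reject H₀.

68.59; reject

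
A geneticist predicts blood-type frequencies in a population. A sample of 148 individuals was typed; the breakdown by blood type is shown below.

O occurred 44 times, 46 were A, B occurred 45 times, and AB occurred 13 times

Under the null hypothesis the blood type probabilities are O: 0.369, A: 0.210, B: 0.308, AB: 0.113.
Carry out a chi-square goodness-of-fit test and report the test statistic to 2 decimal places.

Expected counts E_i = n·p_i: 148×0.369 = 54.612, 148×0.210 = 31.08, 148×0.308 = 45.584, 148×0.113 = 16.724.
O: (44 − 54.612)²/54.612 = 112.614544/54.612 = 2.062
A: (46 − 31.08)²/31.08 = 222.6064/31.08 = 7.162
B: (45 − 45.584)²/45.584 = 0.341056/45.584 = 0.007
AB: (13 − 16.724)²/16.724 = 13.868176/16.724 = 0.829
Sum = 10.06

10.06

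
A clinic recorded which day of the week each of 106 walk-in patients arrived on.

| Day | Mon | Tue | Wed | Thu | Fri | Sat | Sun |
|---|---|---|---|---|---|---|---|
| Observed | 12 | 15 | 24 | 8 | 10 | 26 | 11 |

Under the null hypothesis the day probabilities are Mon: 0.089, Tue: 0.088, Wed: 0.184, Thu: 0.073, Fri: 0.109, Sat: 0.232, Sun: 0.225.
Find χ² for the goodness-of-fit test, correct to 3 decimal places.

12.405

Expected counts E_i = n·p_i: 106×0.089 = 9.434, 106×0.088 = 9.328, 106×0.184 = 19.504, 106×0.073 = 7.738, 106×0.109 = 11.554, 106×0.232 = 24.592, 106×0.225 = 23.85.
Mon: (12 − 9.434)²/9.434 = 6.584356/9.434 = 0.6979
Tue: (15 − 9.328)²/9.328 = 32.171584/9.328 = 3.4489
Wed: (24 − 19.504)²/19.504 = 20.214016/19.504 = 1.0364
Thu: (8 − 7.738)²/7.738 = 0.068644/7.738 = 0.0089
Fri: (10 − 11.554)²/11.554 = 2.414916/11.554 = 0.2090
Sat: (26 − 24.592)²/24.592 = 1.982464/24.592 = 0.0806
Sun: (11 − 23.85)²/23.85 = 165.1225/23.85 = 6.9234
Sum = 12.405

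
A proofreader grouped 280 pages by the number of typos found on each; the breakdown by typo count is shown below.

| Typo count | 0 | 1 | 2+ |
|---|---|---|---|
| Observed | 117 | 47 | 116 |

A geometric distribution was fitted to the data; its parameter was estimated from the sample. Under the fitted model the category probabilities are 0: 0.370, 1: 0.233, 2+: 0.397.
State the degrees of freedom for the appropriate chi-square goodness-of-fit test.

There are k = 3 categories and 1 parameter estimated from the data, so df = 3 − 1 − 1 = 1.

1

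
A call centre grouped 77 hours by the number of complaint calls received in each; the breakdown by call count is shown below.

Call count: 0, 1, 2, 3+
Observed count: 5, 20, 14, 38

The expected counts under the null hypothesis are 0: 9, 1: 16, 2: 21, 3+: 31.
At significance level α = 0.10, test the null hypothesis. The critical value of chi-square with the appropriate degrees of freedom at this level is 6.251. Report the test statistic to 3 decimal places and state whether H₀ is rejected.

6.692; reject

cat         O        E   (O−E)²/E
0           5        9     1.7778
1          20       16     1.0000
2          14       21     2.3333
3+         38       31     1.5806
Sum = 6.692
df = 3. Since 6.692 > 6.251, we reject H₀.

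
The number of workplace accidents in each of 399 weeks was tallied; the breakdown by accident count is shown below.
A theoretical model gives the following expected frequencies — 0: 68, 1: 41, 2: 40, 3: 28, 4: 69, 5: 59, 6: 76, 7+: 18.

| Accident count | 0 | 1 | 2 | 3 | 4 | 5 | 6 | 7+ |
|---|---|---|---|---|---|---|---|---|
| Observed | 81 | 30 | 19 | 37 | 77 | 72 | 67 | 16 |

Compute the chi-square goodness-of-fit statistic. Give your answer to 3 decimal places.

0: (81 − 68)²/68 = 169/68 = 2.4853
1: (30 − 41)²/41 = 121/41 = 2.9512
2: (19 − 40)²/40 = 441/40 = 11.0250
3: (37 − 28)²/28 = 81/28 = 2.8929
4: (77 − 69)²/69 = 64/69 = 0.9275
5: (72 − 59)²/59 = 169/59 = 2.8644
6: (67 − 76)²/76 = 81/76 = 1.0658
7+: (16 − 18)²/18 = 4/18 = 0.2222
Sum = 24.434

24.434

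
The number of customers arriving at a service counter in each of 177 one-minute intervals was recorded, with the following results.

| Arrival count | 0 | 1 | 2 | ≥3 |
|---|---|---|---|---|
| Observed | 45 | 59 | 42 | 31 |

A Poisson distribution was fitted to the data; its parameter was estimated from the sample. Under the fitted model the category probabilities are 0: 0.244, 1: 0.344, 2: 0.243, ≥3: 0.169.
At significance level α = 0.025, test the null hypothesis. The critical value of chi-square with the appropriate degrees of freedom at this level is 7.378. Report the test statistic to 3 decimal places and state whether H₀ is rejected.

Expected counts E_i = n·p_i: 177×0.244 = 43.188, 177×0.344 = 60.888, 177×0.243 = 43.011, 177×0.169 = 29.913.
cat         O        E   (O−E)²/E
0          45   43.188     0.0760
1          59   60.888     0.0585
2          42   43.011     0.0238
≥3         31   29.913     0.0395
Sum = 0.198
df = 2. Since 0.198 < 7.378, we do not reject H₀.

0.198; do not reject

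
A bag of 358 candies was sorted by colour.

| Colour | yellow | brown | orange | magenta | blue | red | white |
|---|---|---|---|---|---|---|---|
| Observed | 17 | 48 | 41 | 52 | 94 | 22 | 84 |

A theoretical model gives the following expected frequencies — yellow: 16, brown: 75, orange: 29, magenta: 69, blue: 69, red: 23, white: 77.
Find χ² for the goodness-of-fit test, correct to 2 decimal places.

28.67

χ² = (17−16)²/16 + (48−75)²/75 + (41−29)²/29 + (52−69)²/69 + (94−69)²/69 + (22−23)²/23 + (84−77)²/77
   = 0.063 + 9.720 + 4.966 + 4.188 + 9.058 + 0.043 + 0.636
Sum = 28.67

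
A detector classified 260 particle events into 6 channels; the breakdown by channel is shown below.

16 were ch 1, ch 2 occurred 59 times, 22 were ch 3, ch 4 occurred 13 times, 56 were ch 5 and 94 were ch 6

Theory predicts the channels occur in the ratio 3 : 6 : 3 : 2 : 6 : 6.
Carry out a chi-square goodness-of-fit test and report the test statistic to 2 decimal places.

30.67

Ratio total = 26. Expected counts: 260×3/26 = 30, 260×6/26 = 60, 260×3/26 = 30, 260×2/26 = 20, 260×6/26 = 60, 260×6/26 = 60.
cat         O        E   (O−E)²/E
ch 1       16       30      6.533
ch 2       59       60      0.017
ch 3       22       30      2.133
ch 4       13       20      2.450
ch 5       56       60      0.267
ch 6       94       60     19.267
Sum = 30.67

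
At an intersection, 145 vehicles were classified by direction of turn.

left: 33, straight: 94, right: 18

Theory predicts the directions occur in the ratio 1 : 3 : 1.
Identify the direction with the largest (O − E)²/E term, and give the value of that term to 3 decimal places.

Ratio total = 5. Expected counts: 145×1/5 = 29, 145×3/5 = 87, 145×1/5 = 29.
left: (33 − 29)²/29 = 16/29 = 0.5517
straight: (94 − 87)²/87 = 49/87 = 0.5632
right: (18 − 29)²/29 = 121/29 = 4.1724
The largest term is for right: 4.172.

right, 4.172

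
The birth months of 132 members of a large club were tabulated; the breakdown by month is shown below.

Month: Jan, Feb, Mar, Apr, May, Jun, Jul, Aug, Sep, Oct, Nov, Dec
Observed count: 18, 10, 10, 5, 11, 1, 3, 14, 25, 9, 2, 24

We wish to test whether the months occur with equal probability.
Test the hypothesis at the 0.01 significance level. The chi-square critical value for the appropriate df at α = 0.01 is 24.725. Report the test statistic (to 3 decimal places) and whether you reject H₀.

Expected count for each of the 12 categories: 132/12 = 11.
Jan: (18 − 11)²/11 = 49/11 = 4.4545
Feb: (10 − 11)²/11 = 1/11 = 0.0909
Mar: (10 − 11)²/11 = 1/11 = 0.0909
Apr: (5 − 11)²/11 = 36/11 = 3.2727
May: (11 − 11)²/11 = 0/11 = 0.0000
Jun: (1 − 11)²/11 = 100/11 = 9.0909
Jul: (3 − 11)²/11 = 64/11 = 5.8182
Aug: (14 − 11)²/11 = 9/11 = 0.8182
Sep: (25 − 11)²/11 = 196/11 = 17.8182
Oct: (9 − 11)²/11 = 4/11 = 0.3636
Nov: (2 − 11)²/11 = 81/11 = 7.3636
Dec: (24 − 11)²/11 = 169/11 = 15.3636
Sum = 64.545
df = 11. Since 64.545 > 24.725, we reject H₀.

64.545; reject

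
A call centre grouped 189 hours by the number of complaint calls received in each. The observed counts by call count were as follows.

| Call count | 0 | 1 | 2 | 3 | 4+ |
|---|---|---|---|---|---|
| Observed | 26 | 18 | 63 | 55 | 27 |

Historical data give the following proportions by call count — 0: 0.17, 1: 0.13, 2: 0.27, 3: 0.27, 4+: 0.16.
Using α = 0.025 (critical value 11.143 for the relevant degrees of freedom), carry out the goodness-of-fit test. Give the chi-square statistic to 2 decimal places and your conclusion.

6.39; do not reject

Expected counts E_i = n·p_i: 189×0.17 = 32.13, 189×0.13 = 24.57, 189×0.27 = 51.03, 189×0.27 = 51.03, 189×0.16 = 30.24.
cat         O        E   (O−E)²/E
0          26    32.13      1.170
1          18    24.57      1.757
2          63    51.03      2.808
3          55    51.03      0.309
4+         27    30.24      0.347
Sum = 6.39
df = 4. Since 6.39 < 11.143, we do not reject H₀.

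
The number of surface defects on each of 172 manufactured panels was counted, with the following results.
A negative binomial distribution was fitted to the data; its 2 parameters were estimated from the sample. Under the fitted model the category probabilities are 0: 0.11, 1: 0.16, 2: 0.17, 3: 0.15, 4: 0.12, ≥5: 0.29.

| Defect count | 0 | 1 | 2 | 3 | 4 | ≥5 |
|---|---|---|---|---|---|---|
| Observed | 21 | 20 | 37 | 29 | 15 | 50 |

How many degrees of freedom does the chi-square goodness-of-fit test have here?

3

There are k = 6 categories and 2 parameters estimated from the data, so df = 6 − 1 − 2 = 3.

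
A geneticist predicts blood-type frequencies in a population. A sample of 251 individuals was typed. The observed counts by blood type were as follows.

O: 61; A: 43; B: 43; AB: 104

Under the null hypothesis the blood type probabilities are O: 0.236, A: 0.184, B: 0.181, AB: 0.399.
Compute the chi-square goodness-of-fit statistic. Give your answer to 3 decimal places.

0.550

Expected counts E_i = n·p_i: 251×0.236 = 59.236, 251×0.184 = 46.184, 251×0.181 = 45.431, 251×0.399 = 100.149.
cat         O        E   (O−E)²/E
O          61   59.236     0.0525
A          43   46.184     0.2195
B          43   45.431     0.1301
AB        104  100.149     0.1481
Sum = 0.550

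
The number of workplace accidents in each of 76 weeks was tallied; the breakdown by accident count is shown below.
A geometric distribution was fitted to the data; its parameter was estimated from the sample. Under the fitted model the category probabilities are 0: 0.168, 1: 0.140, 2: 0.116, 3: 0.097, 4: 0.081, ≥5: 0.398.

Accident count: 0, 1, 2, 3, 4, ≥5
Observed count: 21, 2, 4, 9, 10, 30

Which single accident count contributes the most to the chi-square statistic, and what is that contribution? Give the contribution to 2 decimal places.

Expected counts E_i = n·p_i: 76×0.168 = 12.768, 76×0.140 = 10.64, 76×0.116 = 8.816, 76×0.097 = 7.372, 76×0.081 = 6.156, 76×0.398 = 30.248.
χ² = (21−12.768)²/12.768 + (2−10.64)²/10.64 + (4−8.816)²/8.816 + (9−7.372)²/7.372 + (10−6.156)²/6.156 + (30−30.248)²/30.248
   = 5.307 + 7.016 + 2.631 + 0.360 + 2.400 + 0.002
The largest term is for 1: 7.02.

1, 7.02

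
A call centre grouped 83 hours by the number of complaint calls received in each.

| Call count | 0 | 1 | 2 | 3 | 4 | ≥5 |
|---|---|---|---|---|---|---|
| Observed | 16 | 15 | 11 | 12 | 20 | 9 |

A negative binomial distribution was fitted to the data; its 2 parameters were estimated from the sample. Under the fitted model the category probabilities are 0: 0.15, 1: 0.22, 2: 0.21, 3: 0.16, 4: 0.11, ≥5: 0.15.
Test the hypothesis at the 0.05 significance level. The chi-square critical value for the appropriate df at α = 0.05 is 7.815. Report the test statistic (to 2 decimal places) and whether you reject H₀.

Expected counts E_i = n·p_i: 83×0.15 = 12.45, 83×0.22 = 18.26, 83×0.21 = 17.43, 83×0.16 = 13.28, 83×0.11 = 9.13, 83×0.15 = 12.45.
χ² = (16−12.45)²/12.45 + (15−18.26)²/18.26 + (11−17.43)²/17.43 + (12−13.28)²/13.28 + (20−9.13)²/9.13 + (9−12.45)²/12.45
   = 1.012 + 0.582 + 2.372 + 0.123 + 12.942 + 0.956
Sum = 17.99
df = 3. Since 17.99 > 7.815, we reject H₀.

17.99; reject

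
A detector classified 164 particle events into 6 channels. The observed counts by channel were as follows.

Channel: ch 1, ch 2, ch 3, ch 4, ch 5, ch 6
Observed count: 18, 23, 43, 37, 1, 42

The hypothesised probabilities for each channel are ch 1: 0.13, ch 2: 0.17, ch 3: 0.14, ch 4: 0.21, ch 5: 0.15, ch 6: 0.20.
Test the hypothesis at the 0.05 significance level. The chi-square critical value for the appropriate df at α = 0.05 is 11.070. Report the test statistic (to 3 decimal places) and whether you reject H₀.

44.274; reject

Expected counts E_i = n·p_i: 164×0.13 = 21.32, 164×0.17 = 27.88, 164×0.14 = 22.96, 164×0.21 = 34.44, 164×0.15 = 24.6, 164×0.20 = 32.8.
χ² = (18−21.32)²/21.32 + (23−27.88)²/27.88 + (43−22.96)²/22.96 + (37−34.44)²/34.44 + (1−24.6)²/24.6 + (42−32.8)²/32.8
   = 0.5170 + 0.8542 + 17.4914 + 0.1903 + 22.6407 + 2.5805
Sum = 44.274
df = 5. Since 44.274 > 11.070, we reject H₀.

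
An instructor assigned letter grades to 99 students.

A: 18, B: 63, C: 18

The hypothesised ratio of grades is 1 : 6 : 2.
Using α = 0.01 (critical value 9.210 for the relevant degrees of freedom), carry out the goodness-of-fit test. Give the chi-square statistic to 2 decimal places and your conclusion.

Ratio total = 9. Expected counts: 99×1/9 = 11, 99×6/9 = 66, 99×2/9 = 22.
cat         O        E   (O−E)²/E
A          18       11      4.455
B          63       66      0.136
C          18       22      0.727
Sum = 5.32
df = 2. Since 5.32 < 9.210, we do not reject H₀.

5.32; do not reject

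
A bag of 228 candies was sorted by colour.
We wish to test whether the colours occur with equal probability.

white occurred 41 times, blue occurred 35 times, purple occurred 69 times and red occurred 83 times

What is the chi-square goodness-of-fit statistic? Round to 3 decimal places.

Expected count for each of the 4 categories: 228/4 = 57.
χ² = (41−57)²/57 + (35−57)²/57 + (69−57)²/57 + (83−57)²/57
   = 4.4912 + 8.4912 + 2.5263 + 11.8596
Sum = 27.368

27.368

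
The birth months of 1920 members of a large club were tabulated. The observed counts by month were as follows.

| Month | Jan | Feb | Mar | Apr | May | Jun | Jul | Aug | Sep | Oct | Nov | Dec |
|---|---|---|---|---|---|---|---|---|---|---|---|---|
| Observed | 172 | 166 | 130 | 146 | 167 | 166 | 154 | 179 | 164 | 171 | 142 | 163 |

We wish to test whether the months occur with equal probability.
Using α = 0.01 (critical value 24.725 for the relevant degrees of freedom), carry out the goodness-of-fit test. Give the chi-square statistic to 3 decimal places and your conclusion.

Under H₀ each category has probability 1/12, so each expected count is 1920/12 = 160.
cat         O        E   (O−E)²/E
Jan       172      160     0.9000
Feb       166      160     0.2250
Mar       130      160     5.6250
Apr       146      160     1.2250
May       167      160     0.3063
Jun       166      160     0.2250
Jul       154      160     0.2250
Aug       179      160     2.2563
Sep       164      160     0.1000
Oct       171      160     0.7563
Nov       142      160     2.0250
Dec       163      160     0.0563
Sum = 13.925
df = 11. Since 13.925 < 24.725, we do not reject H₀.

13.925; do not reject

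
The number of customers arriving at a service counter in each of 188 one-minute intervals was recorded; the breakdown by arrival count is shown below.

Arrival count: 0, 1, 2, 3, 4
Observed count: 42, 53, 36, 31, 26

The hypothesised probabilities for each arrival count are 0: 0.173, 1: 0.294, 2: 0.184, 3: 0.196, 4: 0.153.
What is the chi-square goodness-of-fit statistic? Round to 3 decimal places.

4.105

Expected counts E_i = n·p_i: 188×0.173 = 32.524, 188×0.294 = 55.272, 188×0.184 = 34.592, 188×0.196 = 36.848, 188×0.153 = 28.764.
cat         O        E   (O−E)²/E
0          42   32.524     2.7609
1          53   55.272     0.0934
2          36   34.592     0.0573
3          31   36.848     0.9281
4          26   28.764     0.2656
Sum = 4.105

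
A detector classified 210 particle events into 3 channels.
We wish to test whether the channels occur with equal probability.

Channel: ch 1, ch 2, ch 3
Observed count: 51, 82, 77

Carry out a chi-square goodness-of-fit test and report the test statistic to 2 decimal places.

Under H₀ each category has probability 1/3, so each expected count is 210/3 = 70.
χ² = (51−70)²/70 + (82−70)²/70 + (77−70)²/70
   = 5.157 + 2.057 + 0.700
Sum = 7.91

7.91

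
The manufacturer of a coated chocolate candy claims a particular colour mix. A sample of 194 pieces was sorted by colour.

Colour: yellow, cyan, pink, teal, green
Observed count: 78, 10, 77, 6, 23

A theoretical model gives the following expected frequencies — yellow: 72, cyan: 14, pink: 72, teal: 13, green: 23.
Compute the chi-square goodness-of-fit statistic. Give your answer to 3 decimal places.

5.759

χ² = (78−72)²/72 + (10−14)²/14 + (77−72)²/72 + (6−13)²/13 + (23−23)²/23
   = 0.5000 + 1.1429 + 0.3472 + 3.7692 + 0.0000
Sum = 5.759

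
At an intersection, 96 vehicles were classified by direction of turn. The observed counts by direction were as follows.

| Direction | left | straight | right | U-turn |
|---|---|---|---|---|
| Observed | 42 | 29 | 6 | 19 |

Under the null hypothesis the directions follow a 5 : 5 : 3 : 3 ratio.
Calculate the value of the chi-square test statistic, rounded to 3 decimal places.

Ratio total = 16. Expected counts: 96×5/16 = 30, 96×5/16 = 30, 96×3/16 = 18, 96×3/16 = 18.
χ² = (42−30)²/30 + (29−30)²/30 + (6−18)²/18 + (19−18)²/18
   = 4.8000 + 0.0333 + 8.0000 + 0.0556
Sum = 12.889

12.889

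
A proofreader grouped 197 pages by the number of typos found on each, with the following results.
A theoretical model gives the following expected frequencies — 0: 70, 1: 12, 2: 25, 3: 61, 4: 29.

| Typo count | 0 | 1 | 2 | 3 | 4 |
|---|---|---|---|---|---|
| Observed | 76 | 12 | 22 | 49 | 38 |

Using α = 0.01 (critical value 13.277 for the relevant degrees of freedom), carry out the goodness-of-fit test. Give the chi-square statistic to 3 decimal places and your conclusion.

6.028; do not reject

χ² = (76−70)²/70 + (12−12)²/12 + (22−25)²/25 + (49−61)²/61 + (38−29)²/29
   = 0.5143 + 0.0000 + 0.3600 + 2.3607 + 2.7931
Sum = 6.028
df = 4. Since 6.028 < 13.277, we do not reject H₀.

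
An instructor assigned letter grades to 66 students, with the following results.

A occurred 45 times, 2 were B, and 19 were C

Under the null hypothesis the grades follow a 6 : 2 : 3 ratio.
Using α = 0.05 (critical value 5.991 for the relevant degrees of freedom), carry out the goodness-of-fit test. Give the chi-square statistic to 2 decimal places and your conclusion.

Ratio total = 11. Expected counts: 66×6/11 = 36, 66×2/11 = 12, 66×3/11 = 18.
χ² = (45−36)²/36 + (2−12)²/12 + (19−18)²/18
   = 2.250 + 8.333 + 0.056
Sum = 10.64
df = 2. Since 10.64 > 5.991, we reject H₀.

10.64; reject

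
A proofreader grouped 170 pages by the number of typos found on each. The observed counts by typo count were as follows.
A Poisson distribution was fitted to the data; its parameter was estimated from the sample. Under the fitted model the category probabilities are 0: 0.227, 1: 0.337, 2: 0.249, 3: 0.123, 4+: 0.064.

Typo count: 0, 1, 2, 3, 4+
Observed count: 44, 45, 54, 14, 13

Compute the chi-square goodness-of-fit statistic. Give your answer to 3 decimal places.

9.309

Expected counts E_i = n·p_i: 170×0.227 = 38.59, 170×0.337 = 57.29, 170×0.249 = 42.33, 170×0.123 = 20.91, 170×0.064 = 10.88.
cat         O        E   (O−E)²/E
0          44    38.59     0.7584
1          45    57.29     2.6365
2          54    42.33     3.2173
3          14    20.91     2.2835
4+         13    10.88     0.4131
Sum = 9.309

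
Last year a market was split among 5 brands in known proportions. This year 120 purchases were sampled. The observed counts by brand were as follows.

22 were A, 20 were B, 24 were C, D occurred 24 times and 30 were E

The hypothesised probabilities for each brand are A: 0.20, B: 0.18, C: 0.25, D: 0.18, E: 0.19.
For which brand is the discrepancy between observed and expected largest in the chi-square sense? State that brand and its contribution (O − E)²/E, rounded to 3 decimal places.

Expected counts E_i = n·p_i: 120×0.20 = 24, 120×0.18 = 21.6, 120×0.25 = 30, 120×0.18 = 21.6, 120×0.19 = 22.8.
cat         O        E   (O−E)²/E
A          22       24     0.1667
B          20     21.6     0.1185
C          24       30     1.2000
D          24     21.6     0.2667
E          30     22.8     2.2737
The largest term is for E: 2.274.

E, 2.274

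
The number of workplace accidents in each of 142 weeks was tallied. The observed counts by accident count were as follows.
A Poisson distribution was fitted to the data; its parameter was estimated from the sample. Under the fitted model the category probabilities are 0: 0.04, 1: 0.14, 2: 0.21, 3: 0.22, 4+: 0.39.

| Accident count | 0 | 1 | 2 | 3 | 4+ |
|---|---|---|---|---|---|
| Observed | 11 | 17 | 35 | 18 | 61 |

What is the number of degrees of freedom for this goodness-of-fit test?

3

There are k = 5 categories and 1 parameter estimated from the data, so df = 5 − 1 − 1 = 3.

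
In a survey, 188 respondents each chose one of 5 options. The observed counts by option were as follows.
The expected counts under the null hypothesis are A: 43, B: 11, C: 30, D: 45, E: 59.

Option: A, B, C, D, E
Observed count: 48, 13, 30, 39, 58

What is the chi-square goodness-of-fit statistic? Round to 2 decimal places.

cat         O        E   (O−E)²/E
A          48       43      0.581
B          13       11      0.364
C          30       30      0.000
D          39       45      0.800
E          58       59      0.017
Sum = 1.76

1.76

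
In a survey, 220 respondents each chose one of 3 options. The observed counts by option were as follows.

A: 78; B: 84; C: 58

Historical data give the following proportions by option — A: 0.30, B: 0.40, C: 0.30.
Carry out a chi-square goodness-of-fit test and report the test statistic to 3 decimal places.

Expected counts E_i = n·p_i: 220×0.30 = 66, 220×0.40 = 88, 220×0.30 = 66.
cat         O        E   (O−E)²/E
A          78       66     2.1818
B          84       88     0.1818
C          58       66     0.9697
Sum = 3.333

3.333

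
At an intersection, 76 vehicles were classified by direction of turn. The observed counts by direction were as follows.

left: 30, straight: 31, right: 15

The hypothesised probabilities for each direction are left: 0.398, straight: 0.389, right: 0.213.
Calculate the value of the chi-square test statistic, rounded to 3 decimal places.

0.159

Expected counts E_i = n·p_i: 76×0.398 = 30.248, 76×0.389 = 29.564, 76×0.213 = 16.188.
χ² = (30−30.248)²/30.248 + (31−29.564)²/29.564 + (15−16.188)²/16.188
   = 0.0020 + 0.0698 + 0.0872
Sum = 0.159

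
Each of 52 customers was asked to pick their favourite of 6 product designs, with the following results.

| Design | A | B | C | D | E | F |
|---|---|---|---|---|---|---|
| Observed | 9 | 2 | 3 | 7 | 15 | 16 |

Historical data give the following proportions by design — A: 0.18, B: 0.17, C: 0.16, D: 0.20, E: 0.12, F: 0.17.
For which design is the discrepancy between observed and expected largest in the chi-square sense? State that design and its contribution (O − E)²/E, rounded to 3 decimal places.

E, 12.298

Expected counts E_i = n·p_i: 52×0.18 = 9.36, 52×0.17 = 8.84, 52×0.16 = 8.32, 52×0.20 = 10.4, 52×0.12 = 6.24, 52×0.17 = 8.84.
cat         O        E   (O−E)²/E
A           9     9.36     0.0138
B           2     8.84     5.2925
C           3     8.32     3.4017
D           7     10.4     1.1115
E          15     6.24    12.2977
F          16     8.84     5.7993
The largest term is for E: 12.298.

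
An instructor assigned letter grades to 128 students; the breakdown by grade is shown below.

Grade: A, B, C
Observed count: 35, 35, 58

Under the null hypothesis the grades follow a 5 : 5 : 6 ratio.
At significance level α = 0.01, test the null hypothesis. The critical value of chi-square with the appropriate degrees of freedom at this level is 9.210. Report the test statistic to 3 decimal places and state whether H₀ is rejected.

3.333; do not reject

Ratio total = 16. Expected counts: 128×5/16 = 40, 128×5/16 = 40, 128×6/16 = 48.
χ² = (35−40)²/40 + (35−40)²/40 + (58−48)²/48
   = 0.6250 + 0.6250 + 2.0833
Sum = 3.333
df = 2. Since 3.333 < 9.210, we do not reject H₀.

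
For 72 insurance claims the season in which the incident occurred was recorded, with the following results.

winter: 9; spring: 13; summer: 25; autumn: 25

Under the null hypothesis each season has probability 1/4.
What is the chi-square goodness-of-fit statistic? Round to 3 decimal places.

11.333

Expected count for each of the 4 categories: 72/4 = 18.
winter: (9 − 18)²/18 = 81/18 = 4.5000
spring: (13 − 18)²/18 = 25/18 = 1.3889
summer: (25 − 18)²/18 = 49/18 = 2.7222
autumn: (25 − 18)²/18 = 49/18 = 2.7222
Sum = 11.333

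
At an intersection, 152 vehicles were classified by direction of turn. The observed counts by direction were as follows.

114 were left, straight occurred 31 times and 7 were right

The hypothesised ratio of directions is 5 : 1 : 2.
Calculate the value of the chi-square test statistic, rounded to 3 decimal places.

36.668

Ratio total = 8. Expected counts: 152×5/8 = 95, 152×1/8 = 19, 152×2/8 = 38.
left: (114 − 95)²/95 = 361/95 = 3.8000
straight: (31 − 19)²/19 = 144/19 = 7.5789
right: (7 − 38)²/38 = 961/38 = 25.2895
Sum = 36.668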